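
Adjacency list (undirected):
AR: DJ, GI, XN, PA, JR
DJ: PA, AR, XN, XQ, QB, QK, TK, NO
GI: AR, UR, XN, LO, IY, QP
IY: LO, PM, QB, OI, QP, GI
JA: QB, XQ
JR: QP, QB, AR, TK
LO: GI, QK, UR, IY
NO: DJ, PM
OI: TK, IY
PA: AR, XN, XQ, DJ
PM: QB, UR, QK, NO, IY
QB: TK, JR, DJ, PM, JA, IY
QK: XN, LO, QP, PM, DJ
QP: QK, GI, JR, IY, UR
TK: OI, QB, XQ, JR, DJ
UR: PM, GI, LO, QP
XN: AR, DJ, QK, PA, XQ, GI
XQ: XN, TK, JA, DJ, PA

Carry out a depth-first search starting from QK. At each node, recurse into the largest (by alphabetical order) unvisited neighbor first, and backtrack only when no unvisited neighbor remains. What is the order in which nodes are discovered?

Visit QK
QK → XN
XN → XQ
XQ → TK
TK → QB
QB → PM
PM → UR
UR → QP
QP → JR
JR → AR
AR → PA
PA → DJ
DJ → NO
AR → GI
GI → LO
LO → IY
IY → OI
QB → JA

QK → XN → XQ → TK → QB → PM → UR → QP → JR → AR → PA → DJ → NO → GI → LO → IY → OI → JA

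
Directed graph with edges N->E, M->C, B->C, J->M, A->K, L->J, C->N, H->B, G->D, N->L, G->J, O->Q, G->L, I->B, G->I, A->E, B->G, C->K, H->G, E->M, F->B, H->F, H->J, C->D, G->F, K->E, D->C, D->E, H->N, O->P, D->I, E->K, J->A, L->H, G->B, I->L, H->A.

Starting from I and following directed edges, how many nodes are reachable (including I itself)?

14

BFS from I visits: I, B, L, C, G, H, J, D, K, N, F, A, M, E
Reachable nodes: 14 of 17 total.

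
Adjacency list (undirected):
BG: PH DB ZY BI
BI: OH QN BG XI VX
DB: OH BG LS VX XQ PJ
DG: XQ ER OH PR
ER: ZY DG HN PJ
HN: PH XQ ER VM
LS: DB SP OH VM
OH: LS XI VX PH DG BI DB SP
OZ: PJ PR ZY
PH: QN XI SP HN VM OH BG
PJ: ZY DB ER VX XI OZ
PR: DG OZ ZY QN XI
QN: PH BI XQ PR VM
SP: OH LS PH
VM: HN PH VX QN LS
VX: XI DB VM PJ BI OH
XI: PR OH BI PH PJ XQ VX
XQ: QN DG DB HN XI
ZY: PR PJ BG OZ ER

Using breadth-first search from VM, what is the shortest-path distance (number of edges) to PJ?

Level 0: VM
Level 1: HN, LS, PH, QN, VX
Level 2: BG, BI, DB, ER, OH, PJ, PR, SP, XI, XQ
Level 3: DG, OZ, ZY
PJ first appears at level 2.

2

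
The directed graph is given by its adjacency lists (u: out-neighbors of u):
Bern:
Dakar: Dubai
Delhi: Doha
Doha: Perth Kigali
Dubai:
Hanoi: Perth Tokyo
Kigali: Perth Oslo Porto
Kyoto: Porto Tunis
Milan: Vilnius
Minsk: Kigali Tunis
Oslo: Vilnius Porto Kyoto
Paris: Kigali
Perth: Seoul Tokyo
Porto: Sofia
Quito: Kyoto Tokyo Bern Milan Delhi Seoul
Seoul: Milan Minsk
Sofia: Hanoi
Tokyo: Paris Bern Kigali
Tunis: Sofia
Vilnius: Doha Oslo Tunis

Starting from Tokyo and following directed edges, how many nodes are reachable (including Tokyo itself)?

BFS from Tokyo visits: Tokyo, Paris, Kigali, Bern, Porto, Perth, Oslo, Sofia, Seoul, Vilnius, Kyoto, Hanoi, Minsk, Milan, Tunis, Doha
Reachable nodes: 16 of 20 total.

16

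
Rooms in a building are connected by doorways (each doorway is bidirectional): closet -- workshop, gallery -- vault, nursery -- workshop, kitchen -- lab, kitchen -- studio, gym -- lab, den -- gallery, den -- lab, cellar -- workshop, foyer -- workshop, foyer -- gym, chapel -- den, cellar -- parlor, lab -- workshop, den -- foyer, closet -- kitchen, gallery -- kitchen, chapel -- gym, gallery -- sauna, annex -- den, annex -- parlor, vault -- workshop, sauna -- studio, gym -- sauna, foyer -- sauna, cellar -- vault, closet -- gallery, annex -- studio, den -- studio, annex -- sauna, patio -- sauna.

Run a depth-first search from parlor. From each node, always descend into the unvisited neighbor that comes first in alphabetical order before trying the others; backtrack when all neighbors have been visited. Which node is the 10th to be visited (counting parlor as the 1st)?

Visit parlor
parlor → annex
annex → den
den → chapel
chapel → gym
gym → foyer
foyer → sauna
sauna → gallery
gallery → closet
closet → kitchen
kitchen → lab
lab → workshop
workshop → cellar
cellar → vault
workshop → nursery
kitchen → studio
sauna → patio

Visit order: parlor, annex, den, chapel, gym, foyer, sauna, gallery, closet, kitchen, lab, workshop, cellar, vault, nursery, studio, patio

kitchen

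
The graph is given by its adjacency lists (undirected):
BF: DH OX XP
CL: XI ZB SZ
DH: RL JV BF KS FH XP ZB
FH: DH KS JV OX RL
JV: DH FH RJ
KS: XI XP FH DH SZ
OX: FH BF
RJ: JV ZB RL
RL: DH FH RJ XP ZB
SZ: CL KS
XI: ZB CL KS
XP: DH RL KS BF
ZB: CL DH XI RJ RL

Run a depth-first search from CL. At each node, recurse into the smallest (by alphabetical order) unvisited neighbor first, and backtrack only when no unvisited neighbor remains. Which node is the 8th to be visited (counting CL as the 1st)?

Visit CL
CL → SZ
SZ → KS
KS → DH
DH → BF
BF → OX
OX → FH
FH → JV
JV → RJ
RJ → RL
RL → XP
RL → ZB
ZB → XI

Visit order: CL, SZ, KS, DH, BF, OX, FH, JV, RJ, RL, XP, ZB, XI

JV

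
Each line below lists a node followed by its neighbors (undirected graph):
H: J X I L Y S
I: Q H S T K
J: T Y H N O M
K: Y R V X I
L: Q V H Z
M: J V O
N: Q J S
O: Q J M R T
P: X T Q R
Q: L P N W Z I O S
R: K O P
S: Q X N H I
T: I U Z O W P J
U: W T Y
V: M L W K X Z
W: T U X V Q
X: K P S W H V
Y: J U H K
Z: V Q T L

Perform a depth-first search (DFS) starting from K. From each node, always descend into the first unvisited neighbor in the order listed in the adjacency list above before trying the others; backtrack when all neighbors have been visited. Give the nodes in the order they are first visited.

Visit K
K → Y
Y → J
J → T
T → I
I → Q
Q → L
L → V
V → M
M → O
O → R
R → P
P → X
X → S
S → N
S → H
X → W
W → U
V → Z

K -> Y -> J -> T -> I -> Q -> L -> V -> M -> O -> R -> P -> X -> S -> N -> H -> W -> U -> Z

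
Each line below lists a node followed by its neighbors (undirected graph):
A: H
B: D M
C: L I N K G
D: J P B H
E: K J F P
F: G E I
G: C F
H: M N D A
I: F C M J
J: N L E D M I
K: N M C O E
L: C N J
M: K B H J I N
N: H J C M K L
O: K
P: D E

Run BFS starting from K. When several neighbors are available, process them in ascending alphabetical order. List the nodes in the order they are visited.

Visit K; enqueue C, E, M, N, O → queue [C, E, M, N, O]
Visit C; enqueue G, I, L → queue [E, M, N, O, G, I, L]
Visit E; enqueue F, J, P → queue [M, N, O, G, I, L, F, J, P]
Visit M; enqueue B, H → queue [N, O, G, I, L, F, J, P, B, H]
Visit N → queue [O, G, I, L, F, J, P, B, H]
Visit O → queue [G, I, L, F, J, P, B, H]
Visit G → queue [I, L, F, J, P, B, H]
Visit I → queue [L, F, J, P, B, H]
Visit L → queue [F, J, P, B, H]
Visit F → queue [J, P, B, H]
Visit J; enqueue D → queue [P, B, H, D]
Visit P → queue [B, H, D]
Visit B → queue [H, D]
Visit H; enqueue A → queue [D, A]
Visit D → queue [A]
Visit A → queue []

K -> C -> E -> M -> N -> O -> G -> I -> L -> F -> J -> P -> B -> H -> D -> A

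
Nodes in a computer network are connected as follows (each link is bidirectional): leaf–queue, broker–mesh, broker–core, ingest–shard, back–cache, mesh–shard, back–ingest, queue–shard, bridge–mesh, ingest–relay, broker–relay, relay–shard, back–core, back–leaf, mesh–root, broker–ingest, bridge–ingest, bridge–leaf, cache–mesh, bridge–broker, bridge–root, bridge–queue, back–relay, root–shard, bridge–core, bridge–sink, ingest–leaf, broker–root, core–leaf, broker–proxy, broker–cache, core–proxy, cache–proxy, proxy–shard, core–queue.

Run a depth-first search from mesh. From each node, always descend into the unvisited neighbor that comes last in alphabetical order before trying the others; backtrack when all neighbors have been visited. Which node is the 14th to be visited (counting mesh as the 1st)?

Visit mesh
mesh → shard
shard → root
root → broker
broker → relay
relay → ingest
ingest → leaf
leaf → queue
queue → core
core → proxy
proxy → cache
cache → back
core → bridge
bridge → sink

Visit order: mesh, shard, root, broker, relay, ingest, leaf, queue, core, proxy, cache, back, bridge, sink

sink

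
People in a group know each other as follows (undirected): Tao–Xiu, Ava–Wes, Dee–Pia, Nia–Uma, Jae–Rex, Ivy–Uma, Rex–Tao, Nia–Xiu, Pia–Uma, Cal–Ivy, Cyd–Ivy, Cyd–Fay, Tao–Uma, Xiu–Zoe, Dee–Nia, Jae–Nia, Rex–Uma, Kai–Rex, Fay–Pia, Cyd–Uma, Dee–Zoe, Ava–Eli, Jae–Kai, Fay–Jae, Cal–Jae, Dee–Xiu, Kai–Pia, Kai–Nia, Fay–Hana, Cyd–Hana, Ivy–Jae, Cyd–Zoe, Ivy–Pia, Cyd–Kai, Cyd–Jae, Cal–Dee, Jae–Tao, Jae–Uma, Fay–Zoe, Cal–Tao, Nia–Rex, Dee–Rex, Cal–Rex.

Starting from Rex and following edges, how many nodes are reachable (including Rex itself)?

BFS from Rex visits: Rex, Uma, Tao, Nia, Kai, Jae, Dee, Cal, Pia, Ivy, Cyd, Xiu, Fay, Zoe, Hana
Reachable nodes: 15 of 18 total.

15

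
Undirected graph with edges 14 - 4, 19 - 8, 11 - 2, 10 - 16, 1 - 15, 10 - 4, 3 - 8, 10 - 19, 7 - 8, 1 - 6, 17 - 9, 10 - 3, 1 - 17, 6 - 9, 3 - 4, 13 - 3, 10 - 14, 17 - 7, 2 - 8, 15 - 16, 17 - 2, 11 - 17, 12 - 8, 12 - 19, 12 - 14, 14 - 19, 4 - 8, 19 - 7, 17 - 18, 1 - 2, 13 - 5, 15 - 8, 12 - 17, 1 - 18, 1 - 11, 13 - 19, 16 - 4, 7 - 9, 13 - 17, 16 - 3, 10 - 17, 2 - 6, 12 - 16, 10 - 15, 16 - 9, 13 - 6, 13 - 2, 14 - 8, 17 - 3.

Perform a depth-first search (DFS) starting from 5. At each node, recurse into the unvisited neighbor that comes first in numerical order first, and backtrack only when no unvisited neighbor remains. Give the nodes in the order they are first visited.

5, 13, 2, 1, 6, 9, 7, 8, 3, 4, 10, 14, 12, 16, 15, 17, 11, 18, 19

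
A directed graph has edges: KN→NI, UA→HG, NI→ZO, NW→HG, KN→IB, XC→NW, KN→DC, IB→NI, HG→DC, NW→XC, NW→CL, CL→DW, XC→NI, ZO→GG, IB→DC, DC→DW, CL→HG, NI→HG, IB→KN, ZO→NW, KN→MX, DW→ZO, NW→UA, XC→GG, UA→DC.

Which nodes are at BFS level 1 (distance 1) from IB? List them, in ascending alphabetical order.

Level 0: IB
Level 1: DC, KN, NI
Level 2: DW, HG, MX, ZO
Level 3: GG, NW
Level 4: CL, UA, XC

DC, KN, NI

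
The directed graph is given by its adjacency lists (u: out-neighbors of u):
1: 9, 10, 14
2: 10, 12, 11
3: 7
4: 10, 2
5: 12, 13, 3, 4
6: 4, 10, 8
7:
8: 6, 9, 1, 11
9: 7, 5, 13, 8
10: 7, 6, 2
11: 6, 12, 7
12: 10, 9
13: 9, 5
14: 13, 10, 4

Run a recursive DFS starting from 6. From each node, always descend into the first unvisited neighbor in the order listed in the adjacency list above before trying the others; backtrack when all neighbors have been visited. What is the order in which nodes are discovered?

6, 4, 10, 7, 2, 12, 9, 5, 13, 3, 8, 1, 14, 11

Visit 6
6 → 4
4 → 10
10 → 7
10 → 2
2 → 12
12 → 9
9 → 5
5 → 13
5 → 3
9 → 8
8 → 1
1 → 14
8 → 11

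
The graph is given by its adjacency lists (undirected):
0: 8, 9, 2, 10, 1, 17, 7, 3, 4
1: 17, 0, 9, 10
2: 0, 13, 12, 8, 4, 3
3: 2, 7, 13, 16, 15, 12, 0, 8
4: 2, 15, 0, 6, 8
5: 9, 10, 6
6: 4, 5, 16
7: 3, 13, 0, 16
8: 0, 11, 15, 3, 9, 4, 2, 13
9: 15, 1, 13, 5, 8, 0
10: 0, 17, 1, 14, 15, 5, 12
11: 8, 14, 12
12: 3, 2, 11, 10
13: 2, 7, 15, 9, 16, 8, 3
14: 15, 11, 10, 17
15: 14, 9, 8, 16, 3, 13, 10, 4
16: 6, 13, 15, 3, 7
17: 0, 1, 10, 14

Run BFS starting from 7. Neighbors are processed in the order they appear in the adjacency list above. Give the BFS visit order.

Visit 7; enqueue 3, 13, 0, 16 → queue [3, 13, 0, 16]
Visit 3; enqueue 2, 15, 12, 8 → queue [13, 0, 16, 2, 15, 12, 8]
Visit 13; enqueue 9 → queue [0, 16, 2, 15, 12, 8, 9]
Visit 0; enqueue 10, 1, 17, 4 → queue [16, 2, 15, 12, 8, 9, 10, 1, 17, 4]
Visit 16; enqueue 6 → queue [2, 15, 12, 8, 9, 10, 1, 17, 4, 6]
Visit 2 → queue [15, 12, 8, 9, 10, 1, 17, 4, 6]
Visit 15; enqueue 14 → queue [12, 8, 9, 10, 1, 17, 4, 6, 14]
Visit 12; enqueue 11 → queue [8, 9, 10, 1, 17, 4, 6, 14, 11]
Visit 8 → queue [9, 10, 1, 17, 4, 6, 14, 11]
Visit 9; enqueue 5 → queue [10, 1, 17, 4, 6, 14, 11, 5]
Visit 10 → queue [1, 17, 4, 6, 14, 11, 5]
Visit 1 → queue [17, 4, 6, 14, 11, 5]
Visit 17 → queue [4, 6, 14, 11, 5]
Visit 4 → queue [6, 14, 11, 5]
Visit 6 → queue [14, 11, 5]
Visit 14 → queue [11, 5]
Visit 11 → queue [5]
Visit 5 → queue []

7 3 13 0 16 2 15 12 8 9 10 1 17 4 6 14 11 5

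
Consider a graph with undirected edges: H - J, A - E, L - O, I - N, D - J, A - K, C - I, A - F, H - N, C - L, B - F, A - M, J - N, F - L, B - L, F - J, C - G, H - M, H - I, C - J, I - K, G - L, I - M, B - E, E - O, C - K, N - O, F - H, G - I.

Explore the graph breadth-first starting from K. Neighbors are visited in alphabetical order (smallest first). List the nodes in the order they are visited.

K, A, C, I, E, F, M, G, J, L, H, N, B, O, D

Visit K; enqueue A, C, I → queue [A, C, I]
Visit A; enqueue E, F, M → queue [C, I, E, F, M]
Visit C; enqueue G, J, L → queue [I, E, F, M, G, J, L]
Visit I; enqueue H, N → queue [E, F, M, G, J, L, H, N]
Visit E; enqueue B, O → queue [F, M, G, J, L, H, N, B, O]
Visit F → queue [M, G, J, L, H, N, B, O]
Visit M → queue [G, J, L, H, N, B, O]
Visit G → queue [J, L, H, N, B, O]
Visit J; enqueue D → queue [L, H, N, B, O, D]
Visit L → queue [H, N, B, O, D]
Visit H → queue [N, B, O, D]
Visit N → queue [B, O, D]
Visit B → queue [O, D]
Visit O → queue [D]
Visit D → queue []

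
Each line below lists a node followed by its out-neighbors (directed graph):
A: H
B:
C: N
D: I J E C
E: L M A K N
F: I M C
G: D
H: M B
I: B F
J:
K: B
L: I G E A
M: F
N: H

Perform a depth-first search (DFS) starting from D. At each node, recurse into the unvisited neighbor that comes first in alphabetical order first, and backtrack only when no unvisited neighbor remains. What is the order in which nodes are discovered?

Visit D
D → C
C → N
N → H
H → B
H → M
M → F
F → I
D → E
E → A
E → K
E → L
L → G
D → J

D, C, N, H, B, M, F, I, E, A, K, L, G, J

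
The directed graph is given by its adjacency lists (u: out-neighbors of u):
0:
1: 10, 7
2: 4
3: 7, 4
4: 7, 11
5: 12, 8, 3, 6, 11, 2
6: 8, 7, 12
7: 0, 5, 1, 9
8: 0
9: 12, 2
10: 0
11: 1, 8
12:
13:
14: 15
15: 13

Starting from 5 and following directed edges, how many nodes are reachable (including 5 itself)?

BFS from 5 visits: 5, 2, 3, 6, 8, 11, 12, 4, 7, 0, 1, 9, 10
Reachable nodes: 13 of 16 total.

13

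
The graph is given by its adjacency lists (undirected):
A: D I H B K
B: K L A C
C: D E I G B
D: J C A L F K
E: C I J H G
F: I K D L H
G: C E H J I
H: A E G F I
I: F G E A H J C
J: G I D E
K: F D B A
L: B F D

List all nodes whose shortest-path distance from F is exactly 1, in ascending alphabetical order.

Level 0: F
Level 1: D, H, I, K, L
Level 2: A, B, C, E, G, J

D, H, I, K, L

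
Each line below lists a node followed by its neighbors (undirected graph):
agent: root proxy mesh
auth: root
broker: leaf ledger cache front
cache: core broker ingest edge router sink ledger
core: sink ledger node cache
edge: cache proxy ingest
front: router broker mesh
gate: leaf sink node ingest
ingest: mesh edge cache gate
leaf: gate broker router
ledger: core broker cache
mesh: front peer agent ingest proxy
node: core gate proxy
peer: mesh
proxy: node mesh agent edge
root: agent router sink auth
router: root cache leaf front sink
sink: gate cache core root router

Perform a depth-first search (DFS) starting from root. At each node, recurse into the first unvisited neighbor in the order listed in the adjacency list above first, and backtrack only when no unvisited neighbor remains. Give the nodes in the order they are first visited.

Visit root
root → agent
agent → proxy
proxy → node
node → core
core → sink
sink → gate
gate → leaf
leaf → broker
broker → ledger
ledger → cache
cache → ingest
ingest → mesh
mesh → front
front → router
mesh → peer
ingest → edge
root → auth

root -> agent -> proxy -> node -> core -> sink -> gate -> leaf -> broker -> ledger -> cache -> ingest -> mesh -> front -> router -> peer -> edge -> auth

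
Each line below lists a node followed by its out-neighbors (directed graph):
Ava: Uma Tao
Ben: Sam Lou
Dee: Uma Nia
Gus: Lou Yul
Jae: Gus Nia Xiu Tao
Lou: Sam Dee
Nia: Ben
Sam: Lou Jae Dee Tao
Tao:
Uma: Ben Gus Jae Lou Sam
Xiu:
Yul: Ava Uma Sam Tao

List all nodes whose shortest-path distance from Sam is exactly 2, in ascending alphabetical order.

Level 0: Sam
Level 1: Dee, Jae, Lou, Tao
Level 2: Gus, Nia, Uma, Xiu
Level 3: Ben, Yul
Level 4: Ava

Gus, Nia, Uma, Xiu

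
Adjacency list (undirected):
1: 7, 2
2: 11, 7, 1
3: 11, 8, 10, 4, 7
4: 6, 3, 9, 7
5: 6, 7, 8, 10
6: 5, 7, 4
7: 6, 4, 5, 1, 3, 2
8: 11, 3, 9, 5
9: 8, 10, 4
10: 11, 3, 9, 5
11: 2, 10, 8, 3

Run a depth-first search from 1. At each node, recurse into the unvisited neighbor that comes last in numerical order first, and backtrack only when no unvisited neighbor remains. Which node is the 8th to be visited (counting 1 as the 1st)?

9

Visit 1
1 → 7
7 → 6
6 → 5
5 → 10
10 → 11
11 → 8
8 → 9
9 → 4
4 → 3
11 → 2

Visit order: 1, 7, 6, 5, 10, 11, 8, 9, 4, 3, 2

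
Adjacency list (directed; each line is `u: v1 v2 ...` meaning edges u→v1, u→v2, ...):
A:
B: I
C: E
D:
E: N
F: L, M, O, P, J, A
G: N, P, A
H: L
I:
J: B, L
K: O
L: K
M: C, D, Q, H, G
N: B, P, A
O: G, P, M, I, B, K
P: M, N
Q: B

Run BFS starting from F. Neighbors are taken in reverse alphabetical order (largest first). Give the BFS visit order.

F, P, O, M, L, J, A, N, K, I, G, B, Q, H, D, C, E

Visit F; enqueue P, O, M, L, J, A → queue [P, O, M, L, J, A]
Visit P; enqueue N → queue [O, M, L, J, A, N]
Visit O; enqueue K, I, G, B → queue [M, L, J, A, N, K, I, G, B]
Visit M; enqueue Q, H, D, C → queue [L, J, A, N, K, I, G, B, Q, H, D, C]
Visit L → queue [J, A, N, K, I, G, B, Q, H, D, C]
Visit J → queue [A, N, K, I, G, B, Q, H, D, C]
Visit A → queue [N, K, I, G, B, Q, H, D, C]
Visit N → queue [K, I, G, B, Q, H, D, C]
Visit K → queue [I, G, B, Q, H, D, C]
Visit I → queue [G, B, Q, H, D, C]
Visit G → queue [B, Q, H, D, C]
Visit B → queue [Q, H, D, C]
Visit Q → queue [H, D, C]
Visit H → queue [D, C]
Visit D → queue [C]
Visit C; enqueue E → queue [E]
Visit E → queue []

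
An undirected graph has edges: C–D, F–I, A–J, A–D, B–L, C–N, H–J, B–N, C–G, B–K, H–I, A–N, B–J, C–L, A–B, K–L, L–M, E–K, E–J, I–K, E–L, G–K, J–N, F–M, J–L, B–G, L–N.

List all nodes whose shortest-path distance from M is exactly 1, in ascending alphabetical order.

F, L

Level 0: M
Level 1: F, L
Level 2: B, C, E, I, J, K, N
Level 3: A, D, G, H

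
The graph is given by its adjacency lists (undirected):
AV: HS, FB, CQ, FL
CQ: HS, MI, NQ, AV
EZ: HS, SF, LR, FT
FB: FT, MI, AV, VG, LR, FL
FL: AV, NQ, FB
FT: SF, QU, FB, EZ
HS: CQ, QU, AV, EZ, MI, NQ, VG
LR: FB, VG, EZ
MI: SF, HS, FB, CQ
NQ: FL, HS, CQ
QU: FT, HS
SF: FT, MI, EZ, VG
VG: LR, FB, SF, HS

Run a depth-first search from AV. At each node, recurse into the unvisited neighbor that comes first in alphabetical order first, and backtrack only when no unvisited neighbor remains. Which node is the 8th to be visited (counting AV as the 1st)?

NQ

Visit AV
AV → CQ
CQ → HS
HS → EZ
EZ → FT
FT → FB
FB → FL
FL → NQ
FB → LR
LR → VG
VG → SF
SF → MI
FT → QU

Visit order: AV, CQ, HS, EZ, FT, FB, FL, NQ, LR, VG, SF, MI, QU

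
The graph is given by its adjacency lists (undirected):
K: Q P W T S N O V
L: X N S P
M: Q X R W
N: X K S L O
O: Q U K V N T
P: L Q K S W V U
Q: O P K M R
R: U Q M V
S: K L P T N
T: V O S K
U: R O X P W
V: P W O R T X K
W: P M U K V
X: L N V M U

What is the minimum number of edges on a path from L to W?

2

Level 0: L
Level 1: N, P, S, X
Level 2: K, M, O, Q, T, U, V, W
Level 3: R
W first appears at level 2.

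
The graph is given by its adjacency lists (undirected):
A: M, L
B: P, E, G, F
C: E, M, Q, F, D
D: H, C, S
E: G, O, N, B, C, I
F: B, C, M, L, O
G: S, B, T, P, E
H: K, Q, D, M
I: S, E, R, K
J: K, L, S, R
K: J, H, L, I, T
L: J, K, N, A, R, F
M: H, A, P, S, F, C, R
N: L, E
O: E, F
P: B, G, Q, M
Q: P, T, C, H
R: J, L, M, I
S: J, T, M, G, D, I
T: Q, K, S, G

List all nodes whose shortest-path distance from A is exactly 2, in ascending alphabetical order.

Level 0: A
Level 1: L, M
Level 2: C, F, H, J, K, N, P, R, S
Level 3: B, D, E, G, I, O, Q, T

C, F, H, J, K, N, P, R, S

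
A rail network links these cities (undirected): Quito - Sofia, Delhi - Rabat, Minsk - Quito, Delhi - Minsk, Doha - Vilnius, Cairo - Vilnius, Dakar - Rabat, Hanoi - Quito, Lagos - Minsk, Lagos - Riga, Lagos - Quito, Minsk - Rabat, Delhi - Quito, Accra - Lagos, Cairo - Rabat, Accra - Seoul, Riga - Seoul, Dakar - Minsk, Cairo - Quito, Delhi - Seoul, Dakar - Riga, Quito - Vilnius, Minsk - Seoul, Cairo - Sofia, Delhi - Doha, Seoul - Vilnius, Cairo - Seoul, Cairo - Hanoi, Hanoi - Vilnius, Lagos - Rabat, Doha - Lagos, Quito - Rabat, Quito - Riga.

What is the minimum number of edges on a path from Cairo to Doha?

2

Level 0: Cairo
Level 1: Hanoi, Quito, Rabat, Seoul, Sofia, Vilnius
Level 2: Accra, Dakar, Delhi, Doha, Lagos, Minsk, Riga
Doha first appears at level 2.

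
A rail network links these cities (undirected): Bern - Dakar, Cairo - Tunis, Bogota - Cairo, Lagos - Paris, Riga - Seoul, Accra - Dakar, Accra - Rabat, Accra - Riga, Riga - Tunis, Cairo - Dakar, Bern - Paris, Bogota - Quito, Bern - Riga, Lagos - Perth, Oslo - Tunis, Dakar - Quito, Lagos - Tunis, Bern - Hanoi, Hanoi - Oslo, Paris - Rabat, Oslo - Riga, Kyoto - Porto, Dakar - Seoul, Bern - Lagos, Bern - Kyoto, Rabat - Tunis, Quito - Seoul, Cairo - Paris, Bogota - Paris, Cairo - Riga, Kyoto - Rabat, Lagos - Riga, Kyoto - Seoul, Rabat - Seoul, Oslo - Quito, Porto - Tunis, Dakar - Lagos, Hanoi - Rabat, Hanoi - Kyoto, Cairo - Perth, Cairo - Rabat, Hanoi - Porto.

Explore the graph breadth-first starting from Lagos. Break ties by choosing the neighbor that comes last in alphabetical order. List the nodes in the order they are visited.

Lagos -> Tunis -> Riga -> Perth -> Paris -> Dakar -> Bern -> Rabat -> Porto -> Oslo -> Cairo -> Seoul -> Accra -> Bogota -> Quito -> Kyoto -> Hanoi

Visit Lagos; enqueue Tunis, Riga, Perth, Paris, Dakar, Bern → queue [Tunis, Riga, Perth, Paris, Dakar, Bern]
Visit Tunis; enqueue Rabat, Porto, Oslo, Cairo → queue [Riga, Perth, Paris, Dakar, Bern, Rabat, Porto, Oslo, Cairo]
Visit Riga; enqueue Seoul, Accra → queue [Perth, Paris, Dakar, Bern, Rabat, Porto, Oslo, Cairo, Seoul, Accra]
Visit Perth → queue [Paris, Dakar, Bern, Rabat, Porto, Oslo, Cairo, Seoul, Accra]
Visit Paris; enqueue Bogota → queue [Dakar, Bern, Rabat, Porto, Oslo, Cairo, Seoul, Accra, Bogota]
Visit Dakar; enqueue Quito → queue [Bern, Rabat, Porto, Oslo, Cairo, Seoul, Accra, Bogota, Quito]
Visit Bern; enqueue Kyoto, Hanoi → queue [Rabat, Porto, Oslo, Cairo, Seoul, Accra, Bogota, Quito, Kyoto, Hanoi]
Visit Rabat → queue [Porto, Oslo, Cairo, Seoul, Accra, Bogota, Quito, Kyoto, Hanoi]
Visit Porto → queue [Oslo, Cairo, Seoul, Accra, Bogota, Quito, Kyoto, Hanoi]
Visit Oslo → queue [Cairo, Seoul, Accra, Bogota, Quito, Kyoto, Hanoi]
Visit Cairo → queue [Seoul, Accra, Bogota, Quito, Kyoto, Hanoi]
Visit Seoul → queue [Accra, Bogota, Quito, Kyoto, Hanoi]
Visit Accra → queue [Bogota, Quito, Kyoto, Hanoi]
Visit Bogota → queue [Quito, Kyoto, Hanoi]
Visit Quito → queue [Kyoto, Hanoi]
Visit Kyoto → queue [Hanoi]
Visit Hanoi → queue []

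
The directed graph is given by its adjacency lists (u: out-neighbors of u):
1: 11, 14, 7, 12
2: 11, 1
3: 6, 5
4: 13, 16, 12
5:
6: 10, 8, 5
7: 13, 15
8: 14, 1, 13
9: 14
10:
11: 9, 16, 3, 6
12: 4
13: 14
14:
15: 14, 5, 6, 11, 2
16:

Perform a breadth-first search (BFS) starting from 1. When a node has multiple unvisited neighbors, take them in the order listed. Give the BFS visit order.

1 -> 11 -> 14 -> 7 -> 12 -> 9 -> 16 -> 3 -> 6 -> 13 -> 15 -> 4 -> 5 -> 10 -> 8 -> 2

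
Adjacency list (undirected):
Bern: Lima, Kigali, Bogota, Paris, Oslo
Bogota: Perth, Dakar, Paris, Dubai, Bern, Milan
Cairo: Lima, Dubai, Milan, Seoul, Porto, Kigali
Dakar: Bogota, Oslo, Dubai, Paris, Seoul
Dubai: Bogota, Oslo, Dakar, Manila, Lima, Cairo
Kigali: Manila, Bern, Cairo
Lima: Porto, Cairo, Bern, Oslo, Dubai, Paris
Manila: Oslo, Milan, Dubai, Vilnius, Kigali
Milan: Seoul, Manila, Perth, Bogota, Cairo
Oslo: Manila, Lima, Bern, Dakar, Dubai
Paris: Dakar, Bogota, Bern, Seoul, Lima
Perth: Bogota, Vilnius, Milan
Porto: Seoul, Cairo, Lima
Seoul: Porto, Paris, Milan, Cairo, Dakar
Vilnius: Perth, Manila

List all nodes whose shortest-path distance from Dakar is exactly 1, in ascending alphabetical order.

Bogota, Dubai, Oslo, Paris, Seoul

Level 0: Dakar
Level 1: Bogota, Dubai, Oslo, Paris, Seoul
Level 2: Bern, Cairo, Lima, Manila, Milan, Perth, Porto
Level 3: Kigali, Vilnius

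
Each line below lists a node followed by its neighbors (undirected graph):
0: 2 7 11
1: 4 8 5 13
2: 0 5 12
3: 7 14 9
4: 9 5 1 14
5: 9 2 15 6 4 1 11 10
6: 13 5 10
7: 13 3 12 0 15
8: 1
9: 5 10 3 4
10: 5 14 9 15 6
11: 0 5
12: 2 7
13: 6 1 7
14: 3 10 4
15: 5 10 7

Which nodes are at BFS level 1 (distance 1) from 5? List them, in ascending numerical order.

Level 0: 5
Level 1: 1, 2, 4, 6, 9, 10, 11, 15
Level 2: 0, 3, 7, 8, 12, 13, 14

1, 2, 4, 6, 9, 10, 11, 15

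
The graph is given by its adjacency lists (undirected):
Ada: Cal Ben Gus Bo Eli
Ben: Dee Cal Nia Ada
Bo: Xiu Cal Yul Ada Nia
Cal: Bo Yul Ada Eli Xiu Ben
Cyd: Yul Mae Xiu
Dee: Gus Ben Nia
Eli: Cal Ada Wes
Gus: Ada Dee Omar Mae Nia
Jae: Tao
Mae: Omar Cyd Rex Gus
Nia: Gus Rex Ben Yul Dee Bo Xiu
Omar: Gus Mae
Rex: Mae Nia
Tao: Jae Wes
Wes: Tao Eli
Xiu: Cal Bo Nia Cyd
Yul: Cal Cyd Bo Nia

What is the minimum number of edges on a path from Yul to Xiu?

2

Level 0: Yul
Level 1: Bo, Cal, Cyd, Nia
Level 2: Ada, Ben, Dee, Eli, Gus, Mae, Rex, Xiu
Level 3: Omar, Wes
Level 4: Tao
Level 5: Jae
Xiu first appears at level 2.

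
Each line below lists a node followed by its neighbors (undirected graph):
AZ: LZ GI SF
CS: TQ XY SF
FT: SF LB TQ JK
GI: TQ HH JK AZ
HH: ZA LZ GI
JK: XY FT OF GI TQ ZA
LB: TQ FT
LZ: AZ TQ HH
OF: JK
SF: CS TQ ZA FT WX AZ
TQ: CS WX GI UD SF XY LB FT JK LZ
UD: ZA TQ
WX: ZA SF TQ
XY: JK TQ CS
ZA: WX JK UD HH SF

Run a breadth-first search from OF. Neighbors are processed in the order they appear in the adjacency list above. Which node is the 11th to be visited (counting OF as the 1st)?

HH

Visit OF; enqueue JK → queue [JK]
Visit JK; enqueue XY, FT, GI, TQ, ZA → queue [XY, FT, GI, TQ, ZA]
Visit XY; enqueue CS → queue [FT, GI, TQ, ZA, CS]
Visit FT; enqueue SF, LB → queue [GI, TQ, ZA, CS, SF, LB]
Visit GI; enqueue HH, AZ → queue [TQ, ZA, CS, SF, LB, HH, AZ]
Visit TQ; enqueue WX, UD, LZ → queue [ZA, CS, SF, LB, HH, AZ, WX, UD, LZ]
Visit ZA → queue [CS, SF, LB, HH, AZ, WX, UD, LZ]
Visit CS → queue [SF, LB, HH, AZ, WX, UD, LZ]
Visit SF → queue [LB, HH, AZ, WX, UD, LZ]
Visit LB → queue [HH, AZ, WX, UD, LZ]
Visit HH → queue [AZ, WX, UD, LZ]
Visit AZ → queue [WX, UD, LZ]
Visit WX → queue [UD, LZ]
Visit UD → queue [LZ]
Visit LZ → queue []

Visit order: OF, JK, XY, FT, GI, TQ, ZA, CS, SF, LB, HH, AZ, WX, UD, LZ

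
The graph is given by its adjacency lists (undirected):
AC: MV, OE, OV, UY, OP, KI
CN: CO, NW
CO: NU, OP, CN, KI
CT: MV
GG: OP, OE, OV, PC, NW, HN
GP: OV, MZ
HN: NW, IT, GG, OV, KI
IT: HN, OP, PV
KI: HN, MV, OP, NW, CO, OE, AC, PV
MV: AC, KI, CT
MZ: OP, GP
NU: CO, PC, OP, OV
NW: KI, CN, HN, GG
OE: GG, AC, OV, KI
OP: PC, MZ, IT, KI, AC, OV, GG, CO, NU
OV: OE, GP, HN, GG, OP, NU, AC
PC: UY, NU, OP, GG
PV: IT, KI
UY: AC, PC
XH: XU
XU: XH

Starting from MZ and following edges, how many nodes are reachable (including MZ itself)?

BFS from MZ visits: MZ, OP, GP, PC, IT, KI, AC, OV, GG, CO, NU, UY, HN, PV, MV, NW, OE, CN, CT
Reachable nodes: 19 of 21 total.

19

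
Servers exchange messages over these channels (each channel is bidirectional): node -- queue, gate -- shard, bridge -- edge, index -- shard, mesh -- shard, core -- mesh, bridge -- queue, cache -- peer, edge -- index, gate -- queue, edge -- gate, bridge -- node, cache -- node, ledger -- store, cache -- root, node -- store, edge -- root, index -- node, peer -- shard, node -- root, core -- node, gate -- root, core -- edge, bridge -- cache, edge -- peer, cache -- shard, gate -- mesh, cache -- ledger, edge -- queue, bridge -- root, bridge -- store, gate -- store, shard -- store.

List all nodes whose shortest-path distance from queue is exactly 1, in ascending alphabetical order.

Level 0: queue
Level 1: bridge, edge, gate, node
Level 2: cache, core, index, mesh, peer, root, shard, store
Level 3: ledger

bridge, edge, gate, node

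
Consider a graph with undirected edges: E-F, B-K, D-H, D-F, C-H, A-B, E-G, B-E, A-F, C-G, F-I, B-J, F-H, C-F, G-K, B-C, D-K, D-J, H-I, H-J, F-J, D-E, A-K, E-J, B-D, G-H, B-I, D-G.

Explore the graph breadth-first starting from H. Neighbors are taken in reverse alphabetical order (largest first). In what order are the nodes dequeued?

H, J, I, G, F, D, C, E, B, K, A

Visit H; enqueue J, I, G, F, D, C → queue [J, I, G, F, D, C]
Visit J; enqueue E, B → queue [I, G, F, D, C, E, B]
Visit I → queue [G, F, D, C, E, B]
Visit G; enqueue K → queue [F, D, C, E, B, K]
Visit F; enqueue A → queue [D, C, E, B, K, A]
Visit D → queue [C, E, B, K, A]
Visit C → queue [E, B, K, A]
Visit E → queue [B, K, A]
Visit B → queue [K, A]
Visit K → queue [A]
Visit A → queue []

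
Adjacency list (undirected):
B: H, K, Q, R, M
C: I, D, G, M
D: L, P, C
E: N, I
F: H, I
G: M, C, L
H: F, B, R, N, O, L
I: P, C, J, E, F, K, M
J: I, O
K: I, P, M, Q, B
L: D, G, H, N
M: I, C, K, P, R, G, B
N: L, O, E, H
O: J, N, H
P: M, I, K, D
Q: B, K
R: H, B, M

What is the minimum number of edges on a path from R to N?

2

Level 0: R
Level 1: B, H, M
Level 2: C, F, G, I, K, L, N, O, P, Q
Level 3: D, E, J
N first appears at level 2.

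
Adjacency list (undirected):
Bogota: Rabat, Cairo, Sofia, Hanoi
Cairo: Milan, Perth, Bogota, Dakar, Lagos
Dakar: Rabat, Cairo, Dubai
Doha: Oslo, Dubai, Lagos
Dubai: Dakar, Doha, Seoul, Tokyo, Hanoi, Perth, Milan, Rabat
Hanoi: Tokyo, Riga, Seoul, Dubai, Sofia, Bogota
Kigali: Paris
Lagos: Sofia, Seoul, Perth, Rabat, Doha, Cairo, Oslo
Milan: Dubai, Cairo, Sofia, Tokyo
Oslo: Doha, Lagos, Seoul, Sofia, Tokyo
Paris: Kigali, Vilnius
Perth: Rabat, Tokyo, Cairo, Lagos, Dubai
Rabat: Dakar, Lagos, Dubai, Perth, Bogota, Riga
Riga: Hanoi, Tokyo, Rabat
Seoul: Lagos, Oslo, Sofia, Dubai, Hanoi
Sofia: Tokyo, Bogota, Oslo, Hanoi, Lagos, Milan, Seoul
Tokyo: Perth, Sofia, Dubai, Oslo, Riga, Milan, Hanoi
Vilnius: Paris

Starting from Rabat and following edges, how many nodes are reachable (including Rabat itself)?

BFS from Rabat visits: Rabat, Riga, Perth, Lagos, Dubai, Dakar, Bogota, Tokyo, Hanoi, Cairo, Sofia, Seoul, Oslo, Doha, Milan
Reachable nodes: 15 of 18 total.

15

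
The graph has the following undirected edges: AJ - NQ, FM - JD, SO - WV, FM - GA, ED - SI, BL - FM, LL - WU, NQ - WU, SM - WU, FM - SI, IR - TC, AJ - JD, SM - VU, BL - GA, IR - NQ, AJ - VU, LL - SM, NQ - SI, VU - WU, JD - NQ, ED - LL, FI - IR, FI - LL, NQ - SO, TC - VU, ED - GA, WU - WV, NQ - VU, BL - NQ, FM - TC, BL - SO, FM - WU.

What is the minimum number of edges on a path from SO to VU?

2

Level 0: SO
Level 1: BL, NQ, WV
Level 2: AJ, FM, GA, IR, JD, SI, VU, WU
Level 3: ED, FI, LL, SM, TC
VU first appears at level 2.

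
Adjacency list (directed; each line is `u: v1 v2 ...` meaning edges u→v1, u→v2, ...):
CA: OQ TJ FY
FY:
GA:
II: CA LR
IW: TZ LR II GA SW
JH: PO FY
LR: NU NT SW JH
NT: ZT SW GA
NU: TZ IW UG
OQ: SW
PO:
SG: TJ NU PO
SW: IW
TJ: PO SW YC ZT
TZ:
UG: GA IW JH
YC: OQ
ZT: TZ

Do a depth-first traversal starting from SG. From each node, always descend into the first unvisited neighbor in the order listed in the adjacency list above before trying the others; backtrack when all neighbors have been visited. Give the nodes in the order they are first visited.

Visit SG
SG → TJ
TJ → PO
TJ → SW
SW → IW
IW → TZ
IW → LR
LR → NU
NU → UG
UG → GA
UG → JH
JH → FY
LR → NT
NT → ZT
IW → II
II → CA
CA → OQ
TJ → YC

SG, TJ, PO, SW, IW, TZ, LR, NU, UG, GA, JH, FY, NT, ZT, II, CA, OQ, YC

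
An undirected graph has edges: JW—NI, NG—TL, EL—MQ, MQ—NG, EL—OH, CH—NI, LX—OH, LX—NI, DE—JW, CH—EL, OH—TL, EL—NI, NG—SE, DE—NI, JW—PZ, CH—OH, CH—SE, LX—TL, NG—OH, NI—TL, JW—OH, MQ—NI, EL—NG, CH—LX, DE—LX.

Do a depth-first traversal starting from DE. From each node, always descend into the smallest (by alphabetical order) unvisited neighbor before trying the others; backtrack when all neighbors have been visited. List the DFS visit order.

Visit DE
DE → JW
JW → NI
NI → CH
CH → EL
EL → MQ
MQ → NG
NG → OH
OH → LX
LX → TL
NG → SE
JW → PZ

DE, JW, NI, CH, EL, MQ, NG, OH, LX, TL, SE, PZ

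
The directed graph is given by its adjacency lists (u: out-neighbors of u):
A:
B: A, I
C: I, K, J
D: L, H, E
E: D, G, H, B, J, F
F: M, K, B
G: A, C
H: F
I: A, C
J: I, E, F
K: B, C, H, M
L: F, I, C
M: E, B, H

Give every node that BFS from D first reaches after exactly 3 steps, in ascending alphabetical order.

Level 0: D
Level 1: E, H, L
Level 2: B, C, F, G, I, J
Level 3: A, K, M

A, K, M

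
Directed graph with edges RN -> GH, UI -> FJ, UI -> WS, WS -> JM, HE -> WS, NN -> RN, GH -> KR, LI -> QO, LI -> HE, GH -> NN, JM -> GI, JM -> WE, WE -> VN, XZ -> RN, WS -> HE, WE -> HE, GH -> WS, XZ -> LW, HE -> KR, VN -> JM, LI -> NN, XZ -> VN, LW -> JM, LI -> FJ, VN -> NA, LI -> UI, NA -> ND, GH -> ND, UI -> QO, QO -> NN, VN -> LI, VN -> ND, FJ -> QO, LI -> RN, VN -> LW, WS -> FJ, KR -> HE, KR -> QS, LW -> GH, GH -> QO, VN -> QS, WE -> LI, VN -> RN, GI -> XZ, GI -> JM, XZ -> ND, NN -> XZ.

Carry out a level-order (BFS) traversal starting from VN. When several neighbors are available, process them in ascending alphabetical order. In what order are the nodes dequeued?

Visit VN; enqueue JM, LI, LW, NA, ND, QS, RN → queue [JM, LI, LW, NA, ND, QS, RN]
Visit JM; enqueue GI, WE → queue [LI, LW, NA, ND, QS, RN, GI, WE]
Visit LI; enqueue FJ, HE, NN, QO, UI → queue [LW, NA, ND, QS, RN, GI, WE, FJ, HE, NN, QO, UI]
Visit LW; enqueue GH → queue [NA, ND, QS, RN, GI, WE, FJ, HE, NN, QO, UI, GH]
Visit NA → queue [ND, QS, RN, GI, WE, FJ, HE, NN, QO, UI, GH]
Visit ND → queue [QS, RN, GI, WE, FJ, HE, NN, QO, UI, GH]
Visit QS → queue [RN, GI, WE, FJ, HE, NN, QO, UI, GH]
Visit RN → queue [GI, WE, FJ, HE, NN, QO, UI, GH]
Visit GI; enqueue XZ → queue [WE, FJ, HE, NN, QO, UI, GH, XZ]
Visit WE → queue [FJ, HE, NN, QO, UI, GH, XZ]
Visit FJ → queue [HE, NN, QO, UI, GH, XZ]
Visit HE; enqueue KR, WS → queue [NN, QO, UI, GH, XZ, KR, WS]
Visit NN → queue [QO, UI, GH, XZ, KR, WS]
Visit QO → queue [UI, GH, XZ, KR, WS]
Visit UI → queue [GH, XZ, KR, WS]
Visit GH → queue [XZ, KR, WS]
Visit XZ → queue [KR, WS]
Visit KR → queue [WS]
Visit WS → queue []

VN, JM, LI, LW, NA, ND, QS, RN, GI, WE, FJ, HE, NN, QO, UI, GH, XZ, KR, WS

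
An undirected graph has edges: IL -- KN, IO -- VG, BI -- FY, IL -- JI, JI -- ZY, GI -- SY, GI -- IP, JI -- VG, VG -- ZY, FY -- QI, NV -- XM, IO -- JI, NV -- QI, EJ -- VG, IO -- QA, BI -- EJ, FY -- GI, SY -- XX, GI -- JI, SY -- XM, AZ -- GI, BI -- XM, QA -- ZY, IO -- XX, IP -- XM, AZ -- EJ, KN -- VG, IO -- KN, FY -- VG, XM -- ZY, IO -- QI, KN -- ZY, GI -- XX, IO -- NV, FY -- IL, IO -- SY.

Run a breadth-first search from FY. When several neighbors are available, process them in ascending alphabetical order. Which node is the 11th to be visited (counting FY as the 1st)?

JI

Visit FY; enqueue BI, GI, IL, QI, VG → queue [BI, GI, IL, QI, VG]
Visit BI; enqueue EJ, XM → queue [GI, IL, QI, VG, EJ, XM]
Visit GI; enqueue AZ, IP, JI, SY, XX → queue [IL, QI, VG, EJ, XM, AZ, IP, JI, SY, XX]
Visit IL; enqueue KN → queue [QI, VG, EJ, XM, AZ, IP, JI, SY, XX, KN]
Visit QI; enqueue IO, NV → queue [VG, EJ, XM, AZ, IP, JI, SY, XX, KN, IO, NV]
Visit VG; enqueue ZY → queue [EJ, XM, AZ, IP, JI, SY, XX, KN, IO, NV, ZY]
Visit EJ → queue [XM, AZ, IP, JI, SY, XX, KN, IO, NV, ZY]
Visit XM → queue [AZ, IP, JI, SY, XX, KN, IO, NV, ZY]
Visit AZ → queue [IP, JI, SY, XX, KN, IO, NV, ZY]
Visit IP → queue [JI, SY, XX, KN, IO, NV, ZY]
Visit JI → queue [SY, XX, KN, IO, NV, ZY]
Visit SY → queue [XX, KN, IO, NV, ZY]
Visit XX → queue [KN, IO, NV, ZY]
Visit KN → queue [IO, NV, ZY]
Visit IO; enqueue QA → queue [NV, ZY, QA]
Visit NV → queue [ZY, QA]
Visit ZY → queue [QA]
Visit QA → queue []

Visit order: FY, BI, GI, IL, QI, VG, EJ, XM, AZ, IP, JI, SY, XX, KN, IO, NV, ZY, QA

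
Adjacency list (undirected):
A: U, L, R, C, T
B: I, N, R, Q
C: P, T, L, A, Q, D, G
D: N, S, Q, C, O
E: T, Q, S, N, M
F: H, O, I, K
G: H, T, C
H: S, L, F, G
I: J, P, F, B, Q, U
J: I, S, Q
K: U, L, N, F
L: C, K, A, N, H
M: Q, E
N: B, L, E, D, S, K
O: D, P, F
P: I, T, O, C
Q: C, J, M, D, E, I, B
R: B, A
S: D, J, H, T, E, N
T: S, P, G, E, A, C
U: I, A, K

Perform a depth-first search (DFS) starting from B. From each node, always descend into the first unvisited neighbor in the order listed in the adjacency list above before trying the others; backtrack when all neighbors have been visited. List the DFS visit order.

Visit B
B → I
I → J
J → S
S → D
D → N
N → L
L → C
C → P
P → T
T → G
G → H
H → F
F → O
F → K
K → U
U → A
A → R
T → E
E → Q
Q → M

B, I, J, S, D, N, L, C, P, T, G, H, F, O, K, U, A, R, E, Q, M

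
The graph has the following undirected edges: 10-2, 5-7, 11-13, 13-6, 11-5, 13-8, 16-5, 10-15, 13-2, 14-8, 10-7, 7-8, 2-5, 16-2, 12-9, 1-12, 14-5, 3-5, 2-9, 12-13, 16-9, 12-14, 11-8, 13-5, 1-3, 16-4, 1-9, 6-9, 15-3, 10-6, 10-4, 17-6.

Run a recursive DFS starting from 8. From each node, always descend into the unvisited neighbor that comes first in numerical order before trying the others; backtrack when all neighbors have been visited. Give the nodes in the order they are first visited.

8 -> 7 -> 5 -> 2 -> 9 -> 1 -> 3 -> 15 -> 10 -> 4 -> 16 -> 6 -> 13 -> 11 -> 12 -> 14 -> 17

Visit 8
8 → 7
7 → 5
5 → 2
2 → 9
9 → 1
1 → 3
3 → 15
15 → 10
10 → 4
4 → 16
10 → 6
6 → 13
13 → 11
13 → 12
12 → 14
6 → 17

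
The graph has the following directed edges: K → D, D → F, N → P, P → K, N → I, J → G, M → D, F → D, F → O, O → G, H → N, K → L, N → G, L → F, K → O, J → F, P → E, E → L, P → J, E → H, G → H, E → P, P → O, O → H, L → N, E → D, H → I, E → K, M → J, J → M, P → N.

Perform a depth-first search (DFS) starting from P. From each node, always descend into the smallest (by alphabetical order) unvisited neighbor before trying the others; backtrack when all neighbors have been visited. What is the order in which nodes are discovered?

Visit P
P → E
E → D
D → F
F → O
O → G
G → H
H → I
H → N
E → K
K → L
P → J
J → M

P, E, D, F, O, G, H, I, N, K, L, J, M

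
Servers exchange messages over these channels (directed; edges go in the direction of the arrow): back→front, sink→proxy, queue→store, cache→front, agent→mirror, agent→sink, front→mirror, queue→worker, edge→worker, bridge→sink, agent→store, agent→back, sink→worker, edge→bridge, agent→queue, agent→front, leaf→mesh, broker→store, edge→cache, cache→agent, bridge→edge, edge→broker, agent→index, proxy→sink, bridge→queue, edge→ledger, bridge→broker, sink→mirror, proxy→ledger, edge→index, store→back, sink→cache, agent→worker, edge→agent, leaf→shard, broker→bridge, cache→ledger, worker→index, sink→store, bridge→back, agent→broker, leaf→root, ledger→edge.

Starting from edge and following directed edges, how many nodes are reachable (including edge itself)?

BFS from edge visits: edge, worker, ledger, index, cache, broker, bridge, agent, front, store, sink, queue, back, mirror, proxy
Reachable nodes: 15 of 19 total.

15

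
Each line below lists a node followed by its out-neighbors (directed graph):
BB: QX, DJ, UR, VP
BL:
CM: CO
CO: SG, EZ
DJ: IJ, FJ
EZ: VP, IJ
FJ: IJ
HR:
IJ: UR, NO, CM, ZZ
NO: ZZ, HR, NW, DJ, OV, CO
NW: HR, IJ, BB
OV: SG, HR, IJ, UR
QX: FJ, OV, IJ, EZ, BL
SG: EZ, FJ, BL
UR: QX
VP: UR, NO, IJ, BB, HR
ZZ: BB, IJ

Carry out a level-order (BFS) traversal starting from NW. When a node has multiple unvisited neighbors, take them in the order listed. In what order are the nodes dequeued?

Visit NW; enqueue HR, IJ, BB → queue [HR, IJ, BB]
Visit HR → queue [IJ, BB]
Visit IJ; enqueue UR, NO, CM, ZZ → queue [BB, UR, NO, CM, ZZ]
Visit BB; enqueue QX, DJ, VP → queue [UR, NO, CM, ZZ, QX, DJ, VP]
Visit UR → queue [NO, CM, ZZ, QX, DJ, VP]
Visit NO; enqueue OV, CO → queue [CM, ZZ, QX, DJ, VP, OV, CO]
Visit CM → queue [ZZ, QX, DJ, VP, OV, CO]
Visit ZZ → queue [QX, DJ, VP, OV, CO]
Visit QX; enqueue FJ, EZ, BL → queue [DJ, VP, OV, CO, FJ, EZ, BL]
Visit DJ → queue [VP, OV, CO, FJ, EZ, BL]
Visit VP → queue [OV, CO, FJ, EZ, BL]
Visit OV; enqueue SG → queue [CO, FJ, EZ, BL, SG]
Visit CO → queue [FJ, EZ, BL, SG]
Visit FJ → queue [EZ, BL, SG]
Visit EZ → queue [BL, SG]
Visit BL → queue [SG]
Visit SG → queue []

NW, HR, IJ, BB, UR, NO, CM, ZZ, QX, DJ, VP, OV, CO, FJ, EZ, BL, SG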